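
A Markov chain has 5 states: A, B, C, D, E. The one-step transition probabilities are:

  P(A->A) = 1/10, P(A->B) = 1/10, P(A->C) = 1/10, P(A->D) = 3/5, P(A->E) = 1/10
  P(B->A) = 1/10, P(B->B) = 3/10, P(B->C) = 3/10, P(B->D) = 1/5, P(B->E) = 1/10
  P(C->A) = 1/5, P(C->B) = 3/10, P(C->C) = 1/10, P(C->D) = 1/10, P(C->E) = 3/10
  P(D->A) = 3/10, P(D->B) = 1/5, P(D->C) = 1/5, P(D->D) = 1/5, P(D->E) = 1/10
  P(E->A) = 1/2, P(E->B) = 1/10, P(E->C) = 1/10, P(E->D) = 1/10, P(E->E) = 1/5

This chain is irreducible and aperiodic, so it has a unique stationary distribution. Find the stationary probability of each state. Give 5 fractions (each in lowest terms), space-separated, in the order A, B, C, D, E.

Answer: 1202/5279 1050/5279 875/5279 1371/5279 781/5279

Derivation:
The stationary distribution satisfies pi = pi * P, i.e.:
  pi_A = 1/10*pi_A + 1/10*pi_B + 1/5*pi_C + 3/10*pi_D + 1/2*pi_E
  pi_B = 1/10*pi_A + 3/10*pi_B + 3/10*pi_C + 1/5*pi_D + 1/10*pi_E
  pi_C = 1/10*pi_A + 3/10*pi_B + 1/10*pi_C + 1/5*pi_D + 1/10*pi_E
  pi_D = 3/5*pi_A + 1/5*pi_B + 1/10*pi_C + 1/5*pi_D + 1/10*pi_E
  pi_E = 1/10*pi_A + 1/10*pi_B + 3/10*pi_C + 1/10*pi_D + 1/5*pi_E
with normalization: pi_A + pi_B + pi_C + pi_D + pi_E = 1.

Using the first 4 balance equations plus normalization, the linear system A*pi = b is:
  [-9/10, 1/10, 1/5, 3/10, 1/2] . pi = 0
  [1/10, -7/10, 3/10, 1/5, 1/10] . pi = 0
  [1/10, 3/10, -9/10, 1/5, 1/10] . pi = 0
  [3/5, 1/5, 1/10, -4/5, 1/10] . pi = 0
  [1, 1, 1, 1, 1] . pi = 1

Solving yields:
  pi_A = 1202/5279
  pi_B = 1050/5279
  pi_C = 875/5279
  pi_D = 1371/5279
  pi_E = 781/5279

Verification (pi * P):
  1202/5279*1/10 + 1050/5279*1/10 + 875/5279*1/5 + 1371/5279*3/10 + 781/5279*1/2 = 1202/5279 = pi_A  (ok)
  1202/5279*1/10 + 1050/5279*3/10 + 875/5279*3/10 + 1371/5279*1/5 + 781/5279*1/10 = 1050/5279 = pi_B  (ok)
  1202/5279*1/10 + 1050/5279*3/10 + 875/5279*1/10 + 1371/5279*1/5 + 781/5279*1/10 = 875/5279 = pi_C  (ok)
  1202/5279*3/5 + 1050/5279*1/5 + 875/5279*1/10 + 1371/5279*1/5 + 781/5279*1/10 = 1371/5279 = pi_D  (ok)
  1202/5279*1/10 + 1050/5279*1/10 + 875/5279*3/10 + 1371/5279*1/10 + 781/5279*1/5 = 781/5279 = pi_E  (ok)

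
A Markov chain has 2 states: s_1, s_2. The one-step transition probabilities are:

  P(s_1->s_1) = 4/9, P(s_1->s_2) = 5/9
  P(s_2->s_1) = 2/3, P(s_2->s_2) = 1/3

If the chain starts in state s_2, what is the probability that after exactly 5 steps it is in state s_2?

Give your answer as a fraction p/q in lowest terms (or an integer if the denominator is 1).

Computing P^5 by repeated multiplication:
P^1 =
  s_1: [4/9, 5/9]
  s_2: [2/3, 1/3]
P^2 =
  s_1: [46/81, 35/81]
  s_2: [14/27, 13/27]
P^3 =
  s_1: [394/729, 335/729]
  s_2: [134/243, 109/243]
P^4 =
  s_1: [3586/6561, 2975/6561]
  s_2: [1190/2187, 997/2187]
P^5 =
  s_1: [32194/59049, 26855/59049]
  s_2: [10742/19683, 8941/19683]

(P^5)[s_2 -> s_2] = 8941/19683

Answer: 8941/19683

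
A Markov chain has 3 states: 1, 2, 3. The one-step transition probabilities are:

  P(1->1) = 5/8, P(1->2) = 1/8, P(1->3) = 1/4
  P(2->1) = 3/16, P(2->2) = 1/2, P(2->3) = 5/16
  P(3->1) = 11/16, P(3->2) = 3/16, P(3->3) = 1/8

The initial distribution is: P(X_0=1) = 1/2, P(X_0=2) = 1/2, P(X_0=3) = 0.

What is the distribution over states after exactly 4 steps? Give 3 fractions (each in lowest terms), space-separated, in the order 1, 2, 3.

Answer: 70267/131072 29977/131072 7707/32768

Derivation:
Propagating the distribution step by step (d_{t+1} = d_t * P):
d_0 = (1=1/2, 2=1/2, 3=0)
  d_1[1] = 1/2*5/8 + 1/2*3/16 + 0*11/16 = 13/32
  d_1[2] = 1/2*1/8 + 1/2*1/2 + 0*3/16 = 5/16
  d_1[3] = 1/2*1/4 + 1/2*5/16 + 0*1/8 = 9/32
d_1 = (1=13/32, 2=5/16, 3=9/32)
  d_2[1] = 13/32*5/8 + 5/16*3/16 + 9/32*11/16 = 259/512
  d_2[2] = 13/32*1/8 + 5/16*1/2 + 9/32*3/16 = 133/512
  d_2[3] = 13/32*1/4 + 5/16*5/16 + 9/32*1/8 = 15/64
d_2 = (1=259/512, 2=133/512, 3=15/64)
  d_3[1] = 259/512*5/8 + 133/512*3/16 + 15/64*11/16 = 4309/8192
  d_3[2] = 259/512*1/8 + 133/512*1/2 + 15/64*3/16 = 971/4096
  d_3[3] = 259/512*1/4 + 133/512*5/16 + 15/64*1/8 = 1941/8192
d_3 = (1=4309/8192, 2=971/4096, 3=1941/8192)
  d_4[1] = 4309/8192*5/8 + 971/4096*3/16 + 1941/8192*11/16 = 70267/131072
  d_4[2] = 4309/8192*1/8 + 971/4096*1/2 + 1941/8192*3/16 = 29977/131072
  d_4[3] = 4309/8192*1/4 + 971/4096*5/16 + 1941/8192*1/8 = 7707/32768
d_4 = (1=70267/131072, 2=29977/131072, 3=7707/32768)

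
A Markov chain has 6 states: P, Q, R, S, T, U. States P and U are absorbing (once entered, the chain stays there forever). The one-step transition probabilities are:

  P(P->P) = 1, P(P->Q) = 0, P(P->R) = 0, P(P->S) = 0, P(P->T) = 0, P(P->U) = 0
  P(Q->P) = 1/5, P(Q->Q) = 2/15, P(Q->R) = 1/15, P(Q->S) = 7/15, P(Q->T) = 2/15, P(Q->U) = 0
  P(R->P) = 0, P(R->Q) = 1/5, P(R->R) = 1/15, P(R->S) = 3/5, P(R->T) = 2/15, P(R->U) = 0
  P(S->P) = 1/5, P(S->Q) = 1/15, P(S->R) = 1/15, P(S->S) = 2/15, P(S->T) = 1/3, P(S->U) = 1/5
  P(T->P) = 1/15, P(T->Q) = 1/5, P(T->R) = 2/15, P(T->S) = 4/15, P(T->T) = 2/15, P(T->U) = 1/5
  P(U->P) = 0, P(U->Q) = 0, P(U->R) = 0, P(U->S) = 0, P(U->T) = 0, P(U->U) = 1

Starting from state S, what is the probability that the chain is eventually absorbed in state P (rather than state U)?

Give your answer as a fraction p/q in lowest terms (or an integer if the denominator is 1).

Answer: 591/1217

Derivation:
Let a_i = P(absorbed in P | start in state i).
Boundary conditions: a_P = 1, a_U = 0.
For each transient state i, a_i = sum_j P(i->j) * a_j:
  a_Q = 1/5*a_P + 2/15*a_Q + 1/15*a_R + 7/15*a_S + 2/15*a_T + 0*a_U
  a_R = 0*a_P + 1/5*a_Q + 1/15*a_R + 3/5*a_S + 2/15*a_T + 0*a_U
  a_S = 1/5*a_P + 1/15*a_Q + 1/15*a_R + 2/15*a_S + 1/3*a_T + 1/5*a_U
  a_T = 1/15*a_P + 1/5*a_Q + 2/15*a_R + 4/15*a_S + 2/15*a_T + 1/5*a_U

Substituting a_P = 1 and a_U = 0, rearrange to (I - Q) a = r where r[i] = P(i -> P):
  [13/15, -1/15, -7/15, -2/15] . (a_Q, a_R, a_S, a_T) = 1/5
  [-1/5, 14/15, -3/5, -2/15] . (a_Q, a_R, a_S, a_T) = 0
  [-1/15, -1/15, 13/15, -1/3] . (a_Q, a_R, a_S, a_T) = 1/5
  [-1/5, -2/15, -4/15, 13/15] . (a_Q, a_R, a_S, a_T) = 1/15

Solving yields:
  a_Q = 729/1217
  a_R = 613/1217
  a_S = 591/1217
  a_T = 538/1217

Starting state is S, so the absorption probability is a_S = 591/1217.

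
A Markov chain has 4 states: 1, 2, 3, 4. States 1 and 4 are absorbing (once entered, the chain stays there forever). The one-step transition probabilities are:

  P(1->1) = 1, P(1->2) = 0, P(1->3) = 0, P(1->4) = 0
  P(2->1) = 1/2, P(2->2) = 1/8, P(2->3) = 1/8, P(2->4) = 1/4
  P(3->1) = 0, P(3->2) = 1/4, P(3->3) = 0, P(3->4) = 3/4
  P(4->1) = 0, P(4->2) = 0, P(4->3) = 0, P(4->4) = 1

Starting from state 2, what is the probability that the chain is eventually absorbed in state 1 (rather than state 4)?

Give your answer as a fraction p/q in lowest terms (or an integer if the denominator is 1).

Answer: 16/27

Derivation:
Let a_i = P(absorbed in 1 | start in state i).
Boundary conditions: a_1 = 1, a_4 = 0.
For each transient state i, a_i = sum_j P(i->j) * a_j:
  a_2 = 1/2*a_1 + 1/8*a_2 + 1/8*a_3 + 1/4*a_4
  a_3 = 0*a_1 + 1/4*a_2 + 0*a_3 + 3/4*a_4

Substituting a_1 = 1 and a_4 = 0, rearrange to (I - Q) a = r where r[i] = P(i -> 1):
  [7/8, -1/8] . (a_2, a_3) = 1/2
  [-1/4, 1] . (a_2, a_3) = 0

Solving yields:
  a_2 = 16/27
  a_3 = 4/27

Starting state is 2, so the absorption probability is a_2 = 16/27.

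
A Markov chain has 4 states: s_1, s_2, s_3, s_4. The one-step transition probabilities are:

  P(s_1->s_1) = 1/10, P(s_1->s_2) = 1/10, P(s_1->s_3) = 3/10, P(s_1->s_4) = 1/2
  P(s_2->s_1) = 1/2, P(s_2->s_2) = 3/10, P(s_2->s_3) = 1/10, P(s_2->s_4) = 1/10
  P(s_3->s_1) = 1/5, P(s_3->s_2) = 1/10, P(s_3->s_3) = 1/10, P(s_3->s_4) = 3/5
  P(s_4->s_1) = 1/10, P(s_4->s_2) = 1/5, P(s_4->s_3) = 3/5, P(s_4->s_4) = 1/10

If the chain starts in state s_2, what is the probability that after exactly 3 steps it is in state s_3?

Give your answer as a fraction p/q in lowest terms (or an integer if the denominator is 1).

Answer: 321/1000

Derivation:
Computing P^3 by repeated multiplication:
P^1 =
  s_1: [1/10, 1/10, 3/10, 1/2]
  s_2: [1/2, 3/10, 1/10, 1/10]
  s_3: [1/5, 1/10, 1/10, 3/5]
  s_4: [1/10, 1/5, 3/5, 1/10]
P^2 =
  s_1: [17/100, 17/100, 37/100, 29/100]
  s_2: [23/100, 17/100, 1/4, 7/20]
  s_3: [3/20, 9/50, 11/25, 23/100]
  s_4: [6/25, 3/20, 17/100, 11/25]
P^3 =
  s_1: [41/200, 163/1000, 279/1000, 353/1000]
  s_2: [193/1000, 169/1000, 321/1000, 317/1000]
  s_3: [27/125, 159/1000, 49/200, 19/50]
  s_4: [177/1000, 87/500, 46/125, 281/1000]

(P^3)[s_2 -> s_3] = 321/1000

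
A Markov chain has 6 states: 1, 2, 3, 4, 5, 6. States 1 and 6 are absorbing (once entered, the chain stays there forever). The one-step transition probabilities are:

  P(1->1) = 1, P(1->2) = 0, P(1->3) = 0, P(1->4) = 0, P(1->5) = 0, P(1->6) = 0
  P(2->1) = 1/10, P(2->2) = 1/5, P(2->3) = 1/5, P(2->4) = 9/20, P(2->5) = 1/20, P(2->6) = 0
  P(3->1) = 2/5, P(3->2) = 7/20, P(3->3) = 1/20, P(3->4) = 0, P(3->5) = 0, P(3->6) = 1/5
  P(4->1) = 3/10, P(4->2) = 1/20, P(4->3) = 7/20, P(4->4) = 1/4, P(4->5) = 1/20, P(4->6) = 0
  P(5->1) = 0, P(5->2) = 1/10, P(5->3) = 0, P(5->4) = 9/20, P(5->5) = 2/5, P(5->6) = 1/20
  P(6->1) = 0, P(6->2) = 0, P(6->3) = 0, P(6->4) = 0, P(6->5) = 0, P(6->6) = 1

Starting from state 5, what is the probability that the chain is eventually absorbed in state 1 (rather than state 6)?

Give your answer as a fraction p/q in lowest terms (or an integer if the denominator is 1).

Let a_i = P(absorbed in 1 | start in state i).
Boundary conditions: a_1 = 1, a_6 = 0.
For each transient state i, a_i = sum_j P(i->j) * a_j:
  a_2 = 1/10*a_1 + 1/5*a_2 + 1/5*a_3 + 9/20*a_4 + 1/20*a_5 + 0*a_6
  a_3 = 2/5*a_1 + 7/20*a_2 + 1/20*a_3 + 0*a_4 + 0*a_5 + 1/5*a_6
  a_4 = 3/10*a_1 + 1/20*a_2 + 7/20*a_3 + 1/4*a_4 + 1/20*a_5 + 0*a_6
  a_5 = 0*a_1 + 1/10*a_2 + 0*a_3 + 9/20*a_4 + 2/5*a_5 + 1/20*a_6

Substituting a_1 = 1 and a_6 = 0, rearrange to (I - Q) a = r where r[i] = P(i -> 1):
  [4/5, -1/5, -9/20, -1/20] . (a_2, a_3, a_4, a_5) = 1/10
  [-7/20, 19/20, 0, 0] . (a_2, a_3, a_4, a_5) = 2/5
  [-1/20, -7/20, 3/4, -1/20] . (a_2, a_3, a_4, a_5) = 3/10
  [-1/10, 0, -9/20, 3/5] . (a_2, a_3, a_4, a_5) = 0

Solving yields:
  a_2 = 2655/3194
  a_3 = 2323/3194
  a_4 = 4055/4791
  a_5 = 1235/1597

Starting state is 5, so the absorption probability is a_5 = 1235/1597.

Answer: 1235/1597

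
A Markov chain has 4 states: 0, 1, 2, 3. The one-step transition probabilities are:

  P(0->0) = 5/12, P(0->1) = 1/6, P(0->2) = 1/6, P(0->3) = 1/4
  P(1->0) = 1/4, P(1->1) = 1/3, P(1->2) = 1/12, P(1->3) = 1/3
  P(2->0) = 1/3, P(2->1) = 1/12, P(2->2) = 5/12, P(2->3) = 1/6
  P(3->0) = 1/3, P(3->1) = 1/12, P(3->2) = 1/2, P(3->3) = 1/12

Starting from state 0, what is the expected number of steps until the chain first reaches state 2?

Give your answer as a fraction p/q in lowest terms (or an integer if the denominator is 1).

Answer: 1692/385

Derivation:
Let h_i = expected steps to first reach 2 from state i.
Boundary: h_2 = 0.
First-step equations for the other states:
  h_0 = 1 + 5/12*h_0 + 1/6*h_1 + 1/6*h_2 + 1/4*h_3
  h_1 = 1 + 1/4*h_0 + 1/3*h_1 + 1/12*h_2 + 1/3*h_3
  h_3 = 1 + 1/3*h_0 + 1/12*h_1 + 1/2*h_2 + 1/12*h_3

Substituting h_2 = 0 and rearranging gives the linear system (I - Q) h = 1:
  [7/12, -1/6, -1/4] . (h_0, h_1, h_3) = 1
  [-1/4, 2/3, -1/3] . (h_0, h_1, h_3) = 1
  [-1/3, -1/12, 11/12] . (h_0, h_1, h_3) = 1

Solving yields:
  h_0 = 1692/385
  h_1 = 1812/385
  h_3 = 240/77

Starting state is 0, so the expected hitting time is h_0 = 1692/385.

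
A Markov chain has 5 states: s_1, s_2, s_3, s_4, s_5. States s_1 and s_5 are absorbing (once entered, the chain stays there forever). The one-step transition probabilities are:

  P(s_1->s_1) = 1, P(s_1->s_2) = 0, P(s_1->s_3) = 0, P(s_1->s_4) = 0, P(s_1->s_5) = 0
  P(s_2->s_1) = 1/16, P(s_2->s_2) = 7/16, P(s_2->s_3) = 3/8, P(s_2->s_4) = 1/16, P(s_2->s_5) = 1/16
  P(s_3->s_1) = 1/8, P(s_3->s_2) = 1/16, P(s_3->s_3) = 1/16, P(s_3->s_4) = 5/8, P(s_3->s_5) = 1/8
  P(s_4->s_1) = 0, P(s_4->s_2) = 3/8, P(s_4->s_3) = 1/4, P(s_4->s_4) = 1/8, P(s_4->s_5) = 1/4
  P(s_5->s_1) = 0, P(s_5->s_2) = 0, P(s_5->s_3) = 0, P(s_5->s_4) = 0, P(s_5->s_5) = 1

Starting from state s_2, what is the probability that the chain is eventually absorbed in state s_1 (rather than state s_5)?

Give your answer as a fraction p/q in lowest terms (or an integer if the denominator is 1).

Answer: 173/496

Derivation:
Let a_i = P(absorbed in s_1 | start in state i).
Boundary conditions: a_s_1 = 1, a_s_5 = 0.
For each transient state i, a_i = sum_j P(i->j) * a_j:
  a_s_2 = 1/16*a_s_1 + 7/16*a_s_2 + 3/8*a_s_3 + 1/16*a_s_4 + 1/16*a_s_5
  a_s_3 = 1/8*a_s_1 + 1/16*a_s_2 + 1/16*a_s_3 + 5/8*a_s_4 + 1/8*a_s_5
  a_s_4 = 0*a_s_1 + 3/8*a_s_2 + 1/4*a_s_3 + 1/8*a_s_4 + 1/4*a_s_5

Substituting a_s_1 = 1 and a_s_5 = 0, rearrange to (I - Q) a = r where r[i] = P(i -> s_1):
  [9/16, -3/8, -1/16] . (a_s_2, a_s_3, a_s_4) = 1/16
  [-1/16, 15/16, -5/8] . (a_s_2, a_s_3, a_s_4) = 1/8
  [-3/8, -1/4, 7/8] . (a_s_2, a_s_3, a_s_4) = 0

Solving yields:
  a_s_2 = 173/496
  a_s_3 = 157/496
  a_s_4 = 119/496

Starting state is s_2, so the absorption probability is a_s_2 = 173/496.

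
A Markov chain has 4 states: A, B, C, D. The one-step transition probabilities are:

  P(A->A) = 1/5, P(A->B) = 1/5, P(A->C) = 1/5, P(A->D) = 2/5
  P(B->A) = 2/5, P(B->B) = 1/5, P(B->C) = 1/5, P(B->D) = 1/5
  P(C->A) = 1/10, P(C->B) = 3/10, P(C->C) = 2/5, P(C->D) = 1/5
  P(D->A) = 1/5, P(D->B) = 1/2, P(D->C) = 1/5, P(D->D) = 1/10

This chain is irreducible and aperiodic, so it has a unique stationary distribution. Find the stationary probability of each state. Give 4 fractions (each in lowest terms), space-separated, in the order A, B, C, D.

Answer: 127/544 159/544 1/4 61/272

Derivation:
The stationary distribution satisfies pi = pi * P, i.e.:
  pi_A = 1/5*pi_A + 2/5*pi_B + 1/10*pi_C + 1/5*pi_D
  pi_B = 1/5*pi_A + 1/5*pi_B + 3/10*pi_C + 1/2*pi_D
  pi_C = 1/5*pi_A + 1/5*pi_B + 2/5*pi_C + 1/5*pi_D
  pi_D = 2/5*pi_A + 1/5*pi_B + 1/5*pi_C + 1/10*pi_D
with normalization: pi_A + pi_B + pi_C + pi_D = 1.

Using the first 3 balance equations plus normalization, the linear system A*pi = b is:
  [-4/5, 2/5, 1/10, 1/5] . pi = 0
  [1/5, -4/5, 3/10, 1/2] . pi = 0
  [1/5, 1/5, -3/5, 1/5] . pi = 0
  [1, 1, 1, 1] . pi = 1

Solving yields:
  pi_A = 127/544
  pi_B = 159/544
  pi_C = 1/4
  pi_D = 61/272

Verification (pi * P):
  127/544*1/5 + 159/544*2/5 + 1/4*1/10 + 61/272*1/5 = 127/544 = pi_A  (ok)
  127/544*1/5 + 159/544*1/5 + 1/4*3/10 + 61/272*1/2 = 159/544 = pi_B  (ok)
  127/544*1/5 + 159/544*1/5 + 1/4*2/5 + 61/272*1/5 = 1/4 = pi_C  (ok)
  127/544*2/5 + 159/544*1/5 + 1/4*1/5 + 61/272*1/10 = 61/272 = pi_D  (ok)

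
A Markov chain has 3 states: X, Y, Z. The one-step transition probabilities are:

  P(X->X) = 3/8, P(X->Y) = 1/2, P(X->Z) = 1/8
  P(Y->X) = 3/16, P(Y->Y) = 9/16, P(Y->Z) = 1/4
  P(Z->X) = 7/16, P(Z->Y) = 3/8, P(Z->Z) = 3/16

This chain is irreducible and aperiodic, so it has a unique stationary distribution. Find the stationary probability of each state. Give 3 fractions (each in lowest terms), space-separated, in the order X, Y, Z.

Answer: 67/229 116/229 46/229

Derivation:
The stationary distribution satisfies pi = pi * P, i.e.:
  pi_X = 3/8*pi_X + 3/16*pi_Y + 7/16*pi_Z
  pi_Y = 1/2*pi_X + 9/16*pi_Y + 3/8*pi_Z
  pi_Z = 1/8*pi_X + 1/4*pi_Y + 3/16*pi_Z
with normalization: pi_X + pi_Y + pi_Z = 1.

Using the first 2 balance equations plus normalization, the linear system A*pi = b is:
  [-5/8, 3/16, 7/16] . pi = 0
  [1/2, -7/16, 3/8] . pi = 0
  [1, 1, 1] . pi = 1

Solving yields:
  pi_X = 67/229
  pi_Y = 116/229
  pi_Z = 46/229

Verification (pi * P):
  67/229*3/8 + 116/229*3/16 + 46/229*7/16 = 67/229 = pi_X  (ok)
  67/229*1/2 + 116/229*9/16 + 46/229*3/8 = 116/229 = pi_Y  (ok)
  67/229*1/8 + 116/229*1/4 + 46/229*3/16 = 46/229 = pi_Z  (ok)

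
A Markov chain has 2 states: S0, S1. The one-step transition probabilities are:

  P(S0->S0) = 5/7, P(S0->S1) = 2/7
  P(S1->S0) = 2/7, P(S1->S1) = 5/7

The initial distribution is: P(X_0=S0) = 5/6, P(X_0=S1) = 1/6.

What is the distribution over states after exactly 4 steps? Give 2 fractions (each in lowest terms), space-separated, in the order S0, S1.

Answer: 2455/4802 2347/4802

Derivation:
Propagating the distribution step by step (d_{t+1} = d_t * P):
d_0 = (S0=5/6, S1=1/6)
  d_1[S0] = 5/6*5/7 + 1/6*2/7 = 9/14
  d_1[S1] = 5/6*2/7 + 1/6*5/7 = 5/14
d_1 = (S0=9/14, S1=5/14)
  d_2[S0] = 9/14*5/7 + 5/14*2/7 = 55/98
  d_2[S1] = 9/14*2/7 + 5/14*5/7 = 43/98
d_2 = (S0=55/98, S1=43/98)
  d_3[S0] = 55/98*5/7 + 43/98*2/7 = 361/686
  d_3[S1] = 55/98*2/7 + 43/98*5/7 = 325/686
d_3 = (S0=361/686, S1=325/686)
  d_4[S0] = 361/686*5/7 + 325/686*2/7 = 2455/4802
  d_4[S1] = 361/686*2/7 + 325/686*5/7 = 2347/4802
d_4 = (S0=2455/4802, S1=2347/4802)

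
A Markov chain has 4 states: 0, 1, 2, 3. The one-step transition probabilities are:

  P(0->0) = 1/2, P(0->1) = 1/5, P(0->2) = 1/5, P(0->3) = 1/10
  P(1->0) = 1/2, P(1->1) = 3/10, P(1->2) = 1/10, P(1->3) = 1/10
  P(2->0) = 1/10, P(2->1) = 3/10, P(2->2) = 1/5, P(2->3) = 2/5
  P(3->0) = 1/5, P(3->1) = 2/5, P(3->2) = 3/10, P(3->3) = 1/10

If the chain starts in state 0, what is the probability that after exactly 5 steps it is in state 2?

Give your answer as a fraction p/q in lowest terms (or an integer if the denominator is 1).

Computing P^5 by repeated multiplication:
P^1 =
  0: [1/2, 1/5, 1/5, 1/10]
  1: [1/2, 3/10, 1/10, 1/10]
  2: [1/10, 3/10, 1/5, 2/5]
  3: [1/5, 2/5, 3/10, 1/10]
P^2 =
  0: [39/100, 13/50, 19/100, 4/25]
  1: [43/100, 13/50, 9/50, 13/100]
  2: [3/10, 33/100, 21/100, 4/25]
  3: [7/20, 29/100, 17/100, 19/100]
P^3 =
  0: [47/125, 277/1000, 19/100, 157/1000]
  1: [389/1000, 27/100, 187/1000, 77/500]
  2: [46/125, 143/500, 183/1000, 163/1000]
  3: [3/8, 71/250, 19/100, 151/1000]
P^4 =
  0: [3769/10000, 2781/10000, 47/250, 157/1000]
  1: [379/1000, 553/2000, 471/2500, 1561/10000]
  2: [3779/10000, 559/2000, 1877/10000, 1549/10000]
  3: [3787/10000, 347/1250, 1867/10000, 157/1000]
P^5 =
  0: [3777/10000, 27801/100000, 18789/100000, 391/2500]
  1: [37781/100000, 27771/100000, 4699/25000, 3913/25000]
  2: [7569/20000, 2777/10000, 9377/50000, 15631/100000]
  3: [18911/50000, 27783/100000, 9397/50000, 15601/100000]

(P^5)[0 -> 2] = 18789/100000

Answer: 18789/100000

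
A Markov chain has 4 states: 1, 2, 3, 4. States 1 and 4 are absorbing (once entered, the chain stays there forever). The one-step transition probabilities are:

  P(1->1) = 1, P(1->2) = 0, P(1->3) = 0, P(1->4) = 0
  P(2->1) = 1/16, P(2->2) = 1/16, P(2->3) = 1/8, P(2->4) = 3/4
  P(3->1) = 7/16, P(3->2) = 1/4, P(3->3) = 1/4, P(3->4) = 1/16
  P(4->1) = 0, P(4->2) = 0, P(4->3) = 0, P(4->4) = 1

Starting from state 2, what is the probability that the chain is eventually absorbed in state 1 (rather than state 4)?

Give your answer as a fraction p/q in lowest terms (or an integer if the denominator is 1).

Answer: 13/86

Derivation:
Let a_i = P(absorbed in 1 | start in state i).
Boundary conditions: a_1 = 1, a_4 = 0.
For each transient state i, a_i = sum_j P(i->j) * a_j:
  a_2 = 1/16*a_1 + 1/16*a_2 + 1/8*a_3 + 3/4*a_4
  a_3 = 7/16*a_1 + 1/4*a_2 + 1/4*a_3 + 1/16*a_4

Substituting a_1 = 1 and a_4 = 0, rearrange to (I - Q) a = r where r[i] = P(i -> 1):
  [15/16, -1/8] . (a_2, a_3) = 1/16
  [-1/4, 3/4] . (a_2, a_3) = 7/16

Solving yields:
  a_2 = 13/86
  a_3 = 109/172

Starting state is 2, so the absorption probability is a_2 = 13/86.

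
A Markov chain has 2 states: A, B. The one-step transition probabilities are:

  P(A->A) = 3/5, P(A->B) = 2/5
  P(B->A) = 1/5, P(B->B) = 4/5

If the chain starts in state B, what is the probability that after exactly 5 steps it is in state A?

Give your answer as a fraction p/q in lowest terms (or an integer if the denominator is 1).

Answer: 1031/3125

Derivation:
Computing P^5 by repeated multiplication:
P^1 =
  A: [3/5, 2/5]
  B: [1/5, 4/5]
P^2 =
  A: [11/25, 14/25]
  B: [7/25, 18/25]
P^3 =
  A: [47/125, 78/125]
  B: [39/125, 86/125]
P^4 =
  A: [219/625, 406/625]
  B: [203/625, 422/625]
P^5 =
  A: [1063/3125, 2062/3125]
  B: [1031/3125, 2094/3125]

(P^5)[B -> A] = 1031/3125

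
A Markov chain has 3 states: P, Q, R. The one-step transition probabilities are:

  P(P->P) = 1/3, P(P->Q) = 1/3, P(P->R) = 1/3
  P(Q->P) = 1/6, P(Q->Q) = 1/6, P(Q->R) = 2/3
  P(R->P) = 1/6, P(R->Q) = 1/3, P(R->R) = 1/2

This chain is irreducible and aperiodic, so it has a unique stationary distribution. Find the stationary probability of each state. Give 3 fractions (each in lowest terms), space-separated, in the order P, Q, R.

The stationary distribution satisfies pi = pi * P, i.e.:
  pi_P = 1/3*pi_P + 1/6*pi_Q + 1/6*pi_R
  pi_Q = 1/3*pi_P + 1/6*pi_Q + 1/3*pi_R
  pi_R = 1/3*pi_P + 2/3*pi_Q + 1/2*pi_R
with normalization: pi_P + pi_Q + pi_R = 1.

Using the first 2 balance equations plus normalization, the linear system A*pi = b is:
  [-2/3, 1/6, 1/6] . pi = 0
  [1/3, -5/6, 1/3] . pi = 0
  [1, 1, 1] . pi = 1

Solving yields:
  pi_P = 1/5
  pi_Q = 2/7
  pi_R = 18/35

Verification (pi * P):
  1/5*1/3 + 2/7*1/6 + 18/35*1/6 = 1/5 = pi_P  (ok)
  1/5*1/3 + 2/7*1/6 + 18/35*1/3 = 2/7 = pi_Q  (ok)
  1/5*1/3 + 2/7*2/3 + 18/35*1/2 = 18/35 = pi_R  (ok)

Answer: 1/5 2/7 18/35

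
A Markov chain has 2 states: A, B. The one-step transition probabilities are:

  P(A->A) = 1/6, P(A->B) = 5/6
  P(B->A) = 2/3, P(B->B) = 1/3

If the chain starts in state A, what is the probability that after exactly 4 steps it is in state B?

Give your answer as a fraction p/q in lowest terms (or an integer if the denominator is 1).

Answer: 25/48

Derivation:
Computing P^4 by repeated multiplication:
P^1 =
  A: [1/6, 5/6]
  B: [2/3, 1/3]
P^2 =
  A: [7/12, 5/12]
  B: [1/3, 2/3]
P^3 =
  A: [3/8, 5/8]
  B: [1/2, 1/2]
P^4 =
  A: [23/48, 25/48]
  B: [5/12, 7/12]

(P^4)[A -> B] = 25/48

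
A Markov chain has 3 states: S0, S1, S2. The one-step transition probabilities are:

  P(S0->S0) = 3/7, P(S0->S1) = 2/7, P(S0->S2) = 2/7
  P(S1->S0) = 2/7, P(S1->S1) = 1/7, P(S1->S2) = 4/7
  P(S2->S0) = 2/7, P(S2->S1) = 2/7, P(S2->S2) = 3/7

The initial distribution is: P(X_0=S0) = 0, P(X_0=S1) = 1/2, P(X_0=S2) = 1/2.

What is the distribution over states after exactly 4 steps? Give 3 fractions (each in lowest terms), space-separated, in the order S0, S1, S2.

Propagating the distribution step by step (d_{t+1} = d_t * P):
d_0 = (S0=0, S1=1/2, S2=1/2)
  d_1[S0] = 0*3/7 + 1/2*2/7 + 1/2*2/7 = 2/7
  d_1[S1] = 0*2/7 + 1/2*1/7 + 1/2*2/7 = 3/14
  d_1[S2] = 0*2/7 + 1/2*4/7 + 1/2*3/7 = 1/2
d_1 = (S0=2/7, S1=3/14, S2=1/2)
  d_2[S0] = 2/7*3/7 + 3/14*2/7 + 1/2*2/7 = 16/49
  d_2[S1] = 2/7*2/7 + 3/14*1/7 + 1/2*2/7 = 25/98
  d_2[S2] = 2/7*2/7 + 3/14*4/7 + 1/2*3/7 = 41/98
d_2 = (S0=16/49, S1=25/98, S2=41/98)
  d_3[S0] = 16/49*3/7 + 25/98*2/7 + 41/98*2/7 = 114/343
  d_3[S1] = 16/49*2/7 + 25/98*1/7 + 41/98*2/7 = 171/686
  d_3[S2] = 16/49*2/7 + 25/98*4/7 + 41/98*3/7 = 41/98
d_3 = (S0=114/343, S1=171/686, S2=41/98)
  d_4[S0] = 114/343*3/7 + 171/686*2/7 + 41/98*2/7 = 800/2401
  d_4[S1] = 114/343*2/7 + 171/686*1/7 + 41/98*2/7 = 1201/4802
  d_4[S2] = 114/343*2/7 + 171/686*4/7 + 41/98*3/7 = 2001/4802
d_4 = (S0=800/2401, S1=1201/4802, S2=2001/4802)

Answer: 800/2401 1201/4802 2001/4802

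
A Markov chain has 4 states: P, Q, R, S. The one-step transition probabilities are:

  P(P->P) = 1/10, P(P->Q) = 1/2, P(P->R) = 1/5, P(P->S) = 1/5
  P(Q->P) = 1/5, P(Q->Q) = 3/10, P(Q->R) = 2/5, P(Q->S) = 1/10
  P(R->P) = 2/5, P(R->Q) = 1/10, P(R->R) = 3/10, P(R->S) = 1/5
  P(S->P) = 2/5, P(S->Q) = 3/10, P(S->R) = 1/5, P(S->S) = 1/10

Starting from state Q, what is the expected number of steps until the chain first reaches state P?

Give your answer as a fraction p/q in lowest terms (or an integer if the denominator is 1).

Answer: 112/33

Derivation:
Let h_i = expected steps to first reach P from state i.
Boundary: h_P = 0.
First-step equations for the other states:
  h_Q = 1 + 1/5*h_P + 3/10*h_Q + 2/5*h_R + 1/10*h_S
  h_R = 1 + 2/5*h_P + 1/10*h_Q + 3/10*h_R + 1/5*h_S
  h_S = 1 + 2/5*h_P + 3/10*h_Q + 1/5*h_R + 1/10*h_S

Substituting h_P = 0 and rearranging gives the linear system (I - Q) h = 1:
  [7/10, -2/5, -1/10] . (h_Q, h_R, h_S) = 1
  [-1/10, 7/10, -1/5] . (h_Q, h_R, h_S) = 1
  [-3/10, -1/5, 9/10] . (h_Q, h_R, h_S) = 1

Solving yields:
  h_Q = 112/33
  h_R = 30/11
  h_S = 94/33

Starting state is Q, so the expected hitting time is h_Q = 112/33.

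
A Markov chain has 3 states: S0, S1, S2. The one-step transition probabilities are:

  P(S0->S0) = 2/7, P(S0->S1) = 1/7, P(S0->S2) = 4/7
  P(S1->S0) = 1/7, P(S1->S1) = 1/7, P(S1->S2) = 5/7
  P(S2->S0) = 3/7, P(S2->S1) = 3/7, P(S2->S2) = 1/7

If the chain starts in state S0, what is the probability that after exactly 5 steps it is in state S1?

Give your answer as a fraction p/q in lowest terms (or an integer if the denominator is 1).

Computing P^5 by repeated multiplication:
P^1 =
  S0: [2/7, 1/7, 4/7]
  S1: [1/7, 1/7, 5/7]
  S2: [3/7, 3/7, 1/7]
P^2 =
  S0: [17/49, 15/49, 17/49]
  S1: [18/49, 17/49, 2/7]
  S2: [12/49, 9/49, 4/7]
P^3 =
  S0: [100/343, 83/343, 160/343]
  S1: [95/343, 11/49, 171/343]
  S2: [117/343, 15/49, 121/343]
P^4 =
  S0: [109/343, 663/2401, 975/2401]
  S1: [780/2401, 685/2401, 936/2401]
  S2: [702/2401, 585/2401, 1114/2401]
P^5 =
  S0: [5114/16807, 4351/16807, 7342/16807]
  S1: [5053/16807, 4273/16807, 7481/16807]
  S2: [5331/16807, 4629/16807, 6847/16807]

(P^5)[S0 -> S1] = 4351/16807

Answer: 4351/16807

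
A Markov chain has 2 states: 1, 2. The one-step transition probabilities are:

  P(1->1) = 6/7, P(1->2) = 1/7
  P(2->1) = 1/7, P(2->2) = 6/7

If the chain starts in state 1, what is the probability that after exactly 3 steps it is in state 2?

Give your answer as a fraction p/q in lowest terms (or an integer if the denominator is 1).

Computing P^3 by repeated multiplication:
P^1 =
  1: [6/7, 1/7]
  2: [1/7, 6/7]
P^2 =
  1: [37/49, 12/49]
  2: [12/49, 37/49]
P^3 =
  1: [234/343, 109/343]
  2: [109/343, 234/343]

(P^3)[1 -> 2] = 109/343

Answer: 109/343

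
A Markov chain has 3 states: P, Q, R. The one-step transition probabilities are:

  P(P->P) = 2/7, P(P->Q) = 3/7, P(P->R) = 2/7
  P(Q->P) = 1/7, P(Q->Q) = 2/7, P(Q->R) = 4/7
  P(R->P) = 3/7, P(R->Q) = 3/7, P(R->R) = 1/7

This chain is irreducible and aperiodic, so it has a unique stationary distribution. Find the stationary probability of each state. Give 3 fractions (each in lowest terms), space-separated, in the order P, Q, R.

The stationary distribution satisfies pi = pi * P, i.e.:
  pi_P = 2/7*pi_P + 1/7*pi_Q + 3/7*pi_R
  pi_Q = 3/7*pi_P + 2/7*pi_Q + 3/7*pi_R
  pi_R = 2/7*pi_P + 4/7*pi_Q + 1/7*pi_R
with normalization: pi_P + pi_Q + pi_R = 1.

Using the first 2 balance equations plus normalization, the linear system A*pi = b is:
  [-5/7, 1/7, 3/7] . pi = 0
  [3/7, -5/7, 3/7] . pi = 0
  [1, 1, 1] . pi = 1

Solving yields:
  pi_P = 9/32
  pi_Q = 3/8
  pi_R = 11/32

Verification (pi * P):
  9/32*2/7 + 3/8*1/7 + 11/32*3/7 = 9/32 = pi_P  (ok)
  9/32*3/7 + 3/8*2/7 + 11/32*3/7 = 3/8 = pi_Q  (ok)
  9/32*2/7 + 3/8*4/7 + 11/32*1/7 = 11/32 = pi_R  (ok)

Answer: 9/32 3/8 11/32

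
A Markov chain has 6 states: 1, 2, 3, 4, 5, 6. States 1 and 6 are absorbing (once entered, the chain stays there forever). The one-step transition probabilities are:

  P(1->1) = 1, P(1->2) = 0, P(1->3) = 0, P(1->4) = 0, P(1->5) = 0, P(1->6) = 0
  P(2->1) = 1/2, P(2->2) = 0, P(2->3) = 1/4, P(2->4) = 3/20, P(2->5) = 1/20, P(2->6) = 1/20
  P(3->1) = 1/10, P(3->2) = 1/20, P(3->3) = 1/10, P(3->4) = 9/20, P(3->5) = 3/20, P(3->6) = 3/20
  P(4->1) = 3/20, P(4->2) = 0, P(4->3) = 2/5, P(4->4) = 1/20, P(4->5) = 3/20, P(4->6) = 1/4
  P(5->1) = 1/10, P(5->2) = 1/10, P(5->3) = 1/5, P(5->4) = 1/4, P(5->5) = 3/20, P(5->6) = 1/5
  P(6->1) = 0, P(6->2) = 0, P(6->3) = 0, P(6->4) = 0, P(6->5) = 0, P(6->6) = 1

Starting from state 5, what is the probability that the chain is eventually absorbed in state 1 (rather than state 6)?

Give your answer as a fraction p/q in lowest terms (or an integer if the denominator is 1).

Let a_i = P(absorbed in 1 | start in state i).
Boundary conditions: a_1 = 1, a_6 = 0.
For each transient state i, a_i = sum_j P(i->j) * a_j:
  a_2 = 1/2*a_1 + 0*a_2 + 1/4*a_3 + 3/20*a_4 + 1/20*a_5 + 1/20*a_6
  a_3 = 1/10*a_1 + 1/20*a_2 + 1/10*a_3 + 9/20*a_4 + 3/20*a_5 + 3/20*a_6
  a_4 = 3/20*a_1 + 0*a_2 + 2/5*a_3 + 1/20*a_4 + 3/20*a_5 + 1/4*a_6
  a_5 = 1/10*a_1 + 1/10*a_2 + 1/5*a_3 + 1/4*a_4 + 3/20*a_5 + 1/5*a_6

Substituting a_1 = 1 and a_6 = 0, rearrange to (I - Q) a = r where r[i] = P(i -> 1):
  [1, -1/4, -3/20, -1/20] . (a_2, a_3, a_4, a_5) = 1/2
  [-1/20, 9/10, -9/20, -3/20] . (a_2, a_3, a_4, a_5) = 1/10
  [0, -2/5, 19/20, -3/20] . (a_2, a_3, a_4, a_5) = 3/20
  [-1/10, -1/5, -1/4, 17/20] . (a_2, a_3, a_4, a_5) = 1/10

Solving yields:
  a_2 = 598/873
  a_3 = 1094/2619
  a_4 = 29269/73332
  a_5 = 30353/73332

Starting state is 5, so the absorption probability is a_5 = 30353/73332.

Answer: 30353/73332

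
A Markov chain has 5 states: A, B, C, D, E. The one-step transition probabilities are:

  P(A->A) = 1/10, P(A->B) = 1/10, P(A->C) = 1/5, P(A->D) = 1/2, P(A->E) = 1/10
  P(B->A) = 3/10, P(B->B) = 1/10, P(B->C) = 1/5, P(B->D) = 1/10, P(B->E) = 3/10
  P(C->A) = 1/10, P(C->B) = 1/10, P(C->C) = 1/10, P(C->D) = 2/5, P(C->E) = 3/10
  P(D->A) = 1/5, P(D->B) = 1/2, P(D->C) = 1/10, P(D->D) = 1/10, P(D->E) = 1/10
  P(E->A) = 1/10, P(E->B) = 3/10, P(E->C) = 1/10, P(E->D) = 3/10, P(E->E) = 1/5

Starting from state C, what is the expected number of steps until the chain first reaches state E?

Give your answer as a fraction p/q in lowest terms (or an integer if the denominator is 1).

Answer: 3505/742

Derivation:
Let h_i = expected steps to first reach E from state i.
Boundary: h_E = 0.
First-step equations for the other states:
  h_A = 1 + 1/10*h_A + 1/10*h_B + 1/5*h_C + 1/2*h_D + 1/10*h_E
  h_B = 1 + 3/10*h_A + 1/10*h_B + 1/5*h_C + 1/10*h_D + 3/10*h_E
  h_C = 1 + 1/10*h_A + 1/10*h_B + 1/10*h_C + 2/5*h_D + 3/10*h_E
  h_D = 1 + 1/5*h_A + 1/2*h_B + 1/10*h_C + 1/10*h_D + 1/10*h_E

Substituting h_E = 0 and rearranging gives the linear system (I - Q) h = 1:
  [9/10, -1/10, -1/5, -1/2] . (h_A, h_B, h_C, h_D) = 1
  [-3/10, 9/10, -1/5, -1/10] . (h_A, h_B, h_C, h_D) = 1
  [-1/10, -1/10, 9/10, -2/5] . (h_A, h_B, h_C, h_D) = 1
  [-1/5, -1/2, -1/10, 9/10] . (h_A, h_B, h_C, h_D) = 1

Solving yields:
  h_A = 4265/742
  h_B = 1740/371
  h_C = 3505/742
  h_D = 585/106

Starting state is C, so the expected hitting time is h_C = 3505/742.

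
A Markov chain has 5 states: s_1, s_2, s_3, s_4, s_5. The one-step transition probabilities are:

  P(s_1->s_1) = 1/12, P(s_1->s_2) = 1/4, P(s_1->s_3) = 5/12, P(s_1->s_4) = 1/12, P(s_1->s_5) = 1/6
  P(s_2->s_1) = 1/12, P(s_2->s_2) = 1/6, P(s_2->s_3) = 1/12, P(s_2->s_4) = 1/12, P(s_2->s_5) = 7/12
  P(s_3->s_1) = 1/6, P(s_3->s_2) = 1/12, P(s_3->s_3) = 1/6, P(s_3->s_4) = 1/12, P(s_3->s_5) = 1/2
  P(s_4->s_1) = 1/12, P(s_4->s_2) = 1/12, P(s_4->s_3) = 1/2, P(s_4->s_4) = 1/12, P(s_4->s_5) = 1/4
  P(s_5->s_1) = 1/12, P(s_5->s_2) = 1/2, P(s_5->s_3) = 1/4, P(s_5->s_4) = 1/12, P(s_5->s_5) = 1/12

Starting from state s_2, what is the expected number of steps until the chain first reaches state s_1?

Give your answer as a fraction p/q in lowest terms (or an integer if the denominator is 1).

Answer: 14400/1433

Derivation:
Let h_i = expected steps to first reach s_1 from state i.
Boundary: h_s_1 = 0.
First-step equations for the other states:
  h_s_2 = 1 + 1/12*h_s_1 + 1/6*h_s_2 + 1/12*h_s_3 + 1/12*h_s_4 + 7/12*h_s_5
  h_s_3 = 1 + 1/6*h_s_1 + 1/12*h_s_2 + 1/6*h_s_3 + 1/12*h_s_4 + 1/2*h_s_5
  h_s_4 = 1 + 1/12*h_s_1 + 1/12*h_s_2 + 1/2*h_s_3 + 1/12*h_s_4 + 1/4*h_s_5
  h_s_5 = 1 + 1/12*h_s_1 + 1/2*h_s_2 + 1/4*h_s_3 + 1/12*h_s_4 + 1/12*h_s_5

Substituting h_s_1 = 0 and rearranging gives the linear system (I - Q) h = 1:
  [5/6, -1/12, -1/12, -7/12] . (h_s_2, h_s_3, h_s_4, h_s_5) = 1
  [-1/12, 5/6, -1/12, -1/2] . (h_s_2, h_s_3, h_s_4, h_s_5) = 1
  [-1/12, -1/2, 11/12, -1/4] . (h_s_2, h_s_3, h_s_4, h_s_5) = 1
  [-1/2, -1/4, -1/12, 11/12] . (h_s_2, h_s_3, h_s_4, h_s_5) = 1

Solving yields:
  h_s_2 = 14400/1433
  h_s_3 = 13104/1433
  h_s_4 = 13908/1433
  h_s_5 = 14256/1433

Starting state is s_2, so the expected hitting time is h_s_2 = 14400/1433.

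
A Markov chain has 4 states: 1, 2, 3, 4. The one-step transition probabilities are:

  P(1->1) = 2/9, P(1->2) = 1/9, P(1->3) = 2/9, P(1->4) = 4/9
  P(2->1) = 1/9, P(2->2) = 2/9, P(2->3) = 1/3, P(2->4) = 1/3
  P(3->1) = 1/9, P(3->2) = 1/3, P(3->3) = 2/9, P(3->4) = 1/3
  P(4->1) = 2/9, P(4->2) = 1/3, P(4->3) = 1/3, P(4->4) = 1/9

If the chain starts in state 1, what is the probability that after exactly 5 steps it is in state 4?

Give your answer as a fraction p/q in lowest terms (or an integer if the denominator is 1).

Computing P^5 by repeated multiplication:
P^1 =
  1: [2/9, 1/9, 2/9, 4/9]
  2: [1/9, 2/9, 1/3, 1/3]
  3: [1/9, 1/3, 2/9, 1/3]
  4: [2/9, 1/3, 1/3, 1/9]
P^2 =
  1: [5/27, 22/81, 23/81, 7/27]
  2: [13/81, 23/81, 23/81, 22/81]
  3: [13/81, 22/81, 8/27, 22/81]
  4: [4/27, 20/81, 22/81, 1/3]
P^3 =
  1: [13/81, 191/729, 205/729, 8/27]
  2: [116/729, 194/729, 23/81, 212/729]
  3: [116/729, 65/243, 206/729, 212/729]
  4: [40/243, 199/729, 209/729, 67/243]
P^4 =
  1: [118/729, 1762/6561, 1865/6561, 208/729]
  2: [1057/6561, 587/2187, 1864/6561, 1879/6561]
  3: [1057/6561, 1760/6561, 1865/6561, 1879/6561]
  4: [350/2187, 1748/6561, 1858/6561, 635/2187]
P^5 =
  1: [1055/6561, 15797/59049, 16756/59049, 1889/6561]
  2: [9497/59049, 15808/59049, 16762/59049, 16982/59049]
  3: [9497/59049, 15809/59049, 5587/19683, 16982/59049]
  4: [3172/19683, 15835/59049, 16775/59049, 5641/19683]

(P^5)[1 -> 4] = 1889/6561

Answer: 1889/6561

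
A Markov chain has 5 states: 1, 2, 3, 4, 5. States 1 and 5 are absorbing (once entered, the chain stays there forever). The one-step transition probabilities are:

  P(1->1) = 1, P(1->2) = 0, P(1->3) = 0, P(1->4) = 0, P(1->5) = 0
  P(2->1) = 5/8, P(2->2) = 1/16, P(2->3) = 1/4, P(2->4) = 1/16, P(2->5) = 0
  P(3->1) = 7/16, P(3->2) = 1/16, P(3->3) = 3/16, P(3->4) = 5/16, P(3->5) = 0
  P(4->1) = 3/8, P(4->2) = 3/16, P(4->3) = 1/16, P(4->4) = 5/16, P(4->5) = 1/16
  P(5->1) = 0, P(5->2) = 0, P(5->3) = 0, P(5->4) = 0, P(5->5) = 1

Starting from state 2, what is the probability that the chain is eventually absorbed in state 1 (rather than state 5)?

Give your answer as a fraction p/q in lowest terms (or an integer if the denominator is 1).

Let a_i = P(absorbed in 1 | start in state i).
Boundary conditions: a_1 = 1, a_5 = 0.
For each transient state i, a_i = sum_j P(i->j) * a_j:
  a_2 = 5/8*a_1 + 1/16*a_2 + 1/4*a_3 + 1/16*a_4 + 0*a_5
  a_3 = 7/16*a_1 + 1/16*a_2 + 3/16*a_3 + 5/16*a_4 + 0*a_5
  a_4 = 3/8*a_1 + 3/16*a_2 + 1/16*a_3 + 5/16*a_4 + 1/16*a_5

Substituting a_1 = 1 and a_5 = 0, rearrange to (I - Q) a = r where r[i] = P(i -> 1):
  [15/16, -1/4, -1/16] . (a_2, a_3, a_4) = 5/8
  [-1/16, 13/16, -5/16] . (a_2, a_3, a_4) = 7/16
  [-3/16, -1/16, 11/16] . (a_2, a_3, a_4) = 3/8

Solving yields:
  a_2 = 631/642
  a_3 = 925/963
  a_4 = 1735/1926

Starting state is 2, so the absorption probability is a_2 = 631/642.

Answer: 631/642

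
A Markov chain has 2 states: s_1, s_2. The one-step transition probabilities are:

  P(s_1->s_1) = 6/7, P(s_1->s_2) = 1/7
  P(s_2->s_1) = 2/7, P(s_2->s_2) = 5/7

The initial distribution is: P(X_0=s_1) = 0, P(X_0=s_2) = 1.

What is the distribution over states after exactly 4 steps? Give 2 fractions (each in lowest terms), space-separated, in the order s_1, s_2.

Answer: 1430/2401 971/2401

Derivation:
Propagating the distribution step by step (d_{t+1} = d_t * P):
d_0 = (s_1=0, s_2=1)
  d_1[s_1] = 0*6/7 + 1*2/7 = 2/7
  d_1[s_2] = 0*1/7 + 1*5/7 = 5/7
d_1 = (s_1=2/7, s_2=5/7)
  d_2[s_1] = 2/7*6/7 + 5/7*2/7 = 22/49
  d_2[s_2] = 2/7*1/7 + 5/7*5/7 = 27/49
d_2 = (s_1=22/49, s_2=27/49)
  d_3[s_1] = 22/49*6/7 + 27/49*2/7 = 186/343
  d_3[s_2] = 22/49*1/7 + 27/49*5/7 = 157/343
d_3 = (s_1=186/343, s_2=157/343)
  d_4[s_1] = 186/343*6/7 + 157/343*2/7 = 1430/2401
  d_4[s_2] = 186/343*1/7 + 157/343*5/7 = 971/2401
d_4 = (s_1=1430/2401, s_2=971/2401)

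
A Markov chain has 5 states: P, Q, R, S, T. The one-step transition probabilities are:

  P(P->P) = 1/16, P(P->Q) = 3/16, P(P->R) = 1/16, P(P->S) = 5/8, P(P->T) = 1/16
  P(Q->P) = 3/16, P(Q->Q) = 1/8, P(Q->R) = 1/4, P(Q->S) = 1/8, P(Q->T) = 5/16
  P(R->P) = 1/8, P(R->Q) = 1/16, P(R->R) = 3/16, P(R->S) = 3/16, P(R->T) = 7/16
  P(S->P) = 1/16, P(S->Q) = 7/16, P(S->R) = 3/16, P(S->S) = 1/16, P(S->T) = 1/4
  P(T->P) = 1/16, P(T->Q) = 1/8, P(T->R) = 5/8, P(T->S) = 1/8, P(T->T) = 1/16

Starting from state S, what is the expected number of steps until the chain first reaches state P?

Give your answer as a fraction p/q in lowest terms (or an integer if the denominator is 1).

Let h_i = expected steps to first reach P from state i.
Boundary: h_P = 0.
First-step equations for the other states:
  h_Q = 1 + 3/16*h_P + 1/8*h_Q + 1/4*h_R + 1/8*h_S + 5/16*h_T
  h_R = 1 + 1/8*h_P + 1/16*h_Q + 3/16*h_R + 3/16*h_S + 7/16*h_T
  h_S = 1 + 1/16*h_P + 7/16*h_Q + 3/16*h_R + 1/16*h_S + 1/4*h_T
  h_T = 1 + 1/16*h_P + 1/8*h_Q + 5/8*h_R + 1/8*h_S + 1/16*h_T

Substituting h_P = 0 and rearranging gives the linear system (I - Q) h = 1:
  [7/8, -1/4, -1/8, -5/16] . (h_Q, h_R, h_S, h_T) = 1
  [-1/16, 13/16, -3/16, -7/16] . (h_Q, h_R, h_S, h_T) = 1
  [-7/16, -3/16, 15/16, -1/4] . (h_Q, h_R, h_S, h_T) = 1
  [-1/8, -5/8, -1/8, 15/16] . (h_Q, h_R, h_S, h_T) = 1

Solving yields:
  h_Q = 2801/324
  h_R = 28/3
  h_S = 3097/324
  h_T = 787/81

Starting state is S, so the expected hitting time is h_S = 3097/324.

Answer: 3097/324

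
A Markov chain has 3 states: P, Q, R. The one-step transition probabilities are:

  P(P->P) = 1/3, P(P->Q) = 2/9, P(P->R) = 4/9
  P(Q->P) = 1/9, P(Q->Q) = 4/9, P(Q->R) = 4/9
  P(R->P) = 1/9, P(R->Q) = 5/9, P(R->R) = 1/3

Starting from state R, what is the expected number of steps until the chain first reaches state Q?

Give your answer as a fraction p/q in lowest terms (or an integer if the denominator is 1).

Answer: 63/32

Derivation:
Let h_i = expected steps to first reach Q from state i.
Boundary: h_Q = 0.
First-step equations for the other states:
  h_P = 1 + 1/3*h_P + 2/9*h_Q + 4/9*h_R
  h_R = 1 + 1/9*h_P + 5/9*h_Q + 1/3*h_R

Substituting h_Q = 0 and rearranging gives the linear system (I - Q) h = 1:
  [2/3, -4/9] . (h_P, h_R) = 1
  [-1/9, 2/3] . (h_P, h_R) = 1

Solving yields:
  h_P = 45/16
  h_R = 63/32

Starting state is R, so the expected hitting time is h_R = 63/32.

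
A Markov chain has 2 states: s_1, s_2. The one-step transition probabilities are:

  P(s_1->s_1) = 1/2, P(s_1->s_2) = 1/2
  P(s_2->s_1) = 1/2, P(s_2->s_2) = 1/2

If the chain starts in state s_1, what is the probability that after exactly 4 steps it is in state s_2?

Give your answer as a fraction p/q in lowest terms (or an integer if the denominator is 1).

Answer: 1/2

Derivation:
Computing P^4 by repeated multiplication:
P^1 =
  s_1: [1/2, 1/2]
  s_2: [1/2, 1/2]
P^2 =
  s_1: [1/2, 1/2]
  s_2: [1/2, 1/2]
P^3 =
  s_1: [1/2, 1/2]
  s_2: [1/2, 1/2]
P^4 =
  s_1: [1/2, 1/2]
  s_2: [1/2, 1/2]

(P^4)[s_1 -> s_2] = 1/2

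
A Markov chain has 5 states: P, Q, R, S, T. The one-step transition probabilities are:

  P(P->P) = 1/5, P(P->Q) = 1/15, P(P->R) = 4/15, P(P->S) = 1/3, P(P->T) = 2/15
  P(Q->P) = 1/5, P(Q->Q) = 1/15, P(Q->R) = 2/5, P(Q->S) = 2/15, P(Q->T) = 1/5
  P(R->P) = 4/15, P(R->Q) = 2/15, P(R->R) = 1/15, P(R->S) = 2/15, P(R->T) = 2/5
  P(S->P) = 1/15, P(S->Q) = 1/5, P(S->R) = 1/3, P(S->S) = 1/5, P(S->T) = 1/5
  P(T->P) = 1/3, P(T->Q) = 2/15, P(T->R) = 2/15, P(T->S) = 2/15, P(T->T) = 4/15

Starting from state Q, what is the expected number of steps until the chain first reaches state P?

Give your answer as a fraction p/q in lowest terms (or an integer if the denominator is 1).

Answer: 7665/1781

Derivation:
Let h_i = expected steps to first reach P from state i.
Boundary: h_P = 0.
First-step equations for the other states:
  h_Q = 1 + 1/5*h_P + 1/15*h_Q + 2/5*h_R + 2/15*h_S + 1/5*h_T
  h_R = 1 + 4/15*h_P + 2/15*h_Q + 1/15*h_R + 2/15*h_S + 2/5*h_T
  h_S = 1 + 1/15*h_P + 1/5*h_Q + 1/3*h_R + 1/5*h_S + 1/5*h_T
  h_T = 1 + 1/3*h_P + 2/15*h_Q + 2/15*h_R + 2/15*h_S + 4/15*h_T

Substituting h_P = 0 and rearranging gives the linear system (I - Q) h = 1:
  [14/15, -2/5, -2/15, -1/5] . (h_Q, h_R, h_S, h_T) = 1
  [-2/15, 14/15, -2/15, -2/5] . (h_Q, h_R, h_S, h_T) = 1
  [-1/5, -1/3, 4/5, -1/5] . (h_Q, h_R, h_S, h_T) = 1
  [-2/15, -2/15, -2/15, 11/15] . (h_Q, h_R, h_S, h_T) = 1

Solving yields:
  h_Q = 7665/1781
  h_R = 7140/1781
  h_S = 17595/3562
  h_T = 6720/1781

Starting state is Q, so the expected hitting time is h_Q = 7665/1781.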